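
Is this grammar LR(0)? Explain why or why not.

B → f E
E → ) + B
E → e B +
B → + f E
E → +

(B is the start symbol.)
Yes, the grammar is LR(0)

A grammar is LR(0) if no state in the canonical LR(0) collection has:
  - both a shift item (dot before a terminal) and a complete item (shift-reduce conflict), or
  - two or more complete items (reduce-reduce conflict; the accept item [B' → B .] counts as a complete item here).

Augment with B' → B and build the canonical LR(0) collection (I0 = CLOSURE({[B' → . B]}), then GOTO on every symbol after a dot until no new states appear). It has 14 states:
  I0: { [B → . + f E], [B → . f E], [B' → . B] }  — shift
  I1: { [B → + . f E] }  — shift
  I2: { [B' → B .] }  — accept
  I3: { [B → f . E], [E → . ) + B], [E → . +], [E → . e B +] }  — shift
  I4: { [E → ) . + B] }  — shift
  I5: { [E → + .] }  — reduce
  I6: { [B → f E .] }  — reduce
  I7: { [B → . + f E], [B → . f E], [E → e . B +] }  — shift
  I8: { [E → e B . +] }  — shift
  I9: { [E → e B + .] }  — reduce
  I10: { [B → . + f E], [B → . f E], [E → ) + . B] }  — shift
  I11: { [E → ) + B .] }  — reduce
  I12: { [B → + f . E], [E → . ) + B], [E → . +], [E → . e B +] }  — shift
  I13: { [B → + f E .] }  — reduce

Every state is either a pure shift/goto state or contains exactly one complete item and nothing to shift — no conflicts. The grammar is LR(0).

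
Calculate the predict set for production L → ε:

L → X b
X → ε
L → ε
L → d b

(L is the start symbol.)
PREDICT(L → ε) = (FIRST(RHS) \ {ε}) ∪ (FOLLOW(L) if ε ∈ FIRST(RHS), i.e. RHS ⇒* ε)
The right-hand side is ε (FIRST(ε) = { ε }), so the predict set is FOLLOW(L) = { $ }
PREDICT(L → ε) = { $ }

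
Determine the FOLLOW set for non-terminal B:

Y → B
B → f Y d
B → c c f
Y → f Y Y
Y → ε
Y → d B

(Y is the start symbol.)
{ $, 'c', 'd', 'f' }

In Y → B: B is at the end, add FOLLOW(Y)
In Y → d B: B is at the end, add FOLLOW(Y)

The FOLLOW sets referred to above (computed the same way, to a fixed point):
  FOLLOW(Y) = { $, 'c', 'd', 'f' }

Taking the union: FOLLOW(B) = { $, 'c', 'd', 'f' }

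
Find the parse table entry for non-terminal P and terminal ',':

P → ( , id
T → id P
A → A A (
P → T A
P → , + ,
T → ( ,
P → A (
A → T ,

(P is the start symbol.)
P → , + ,

To find M[P, ','], we find productions for P where ',' is in the predict set (PREDICT(N → α) = (FIRST(α) \ {ε}) ∪ (FOLLOW(N) if α ⇒* ε)).

Relevant sets:
  FIRST(T) = { '(', 'id' }
  FIRST(A) = { '(', 'id' }

P → ( , id: PREDICT = { '(' }
P → T A: PREDICT = { '(', 'id' }
P → , + ,: PREDICT = { ',' }
  ',' is in predict set, so this production goes in M[P, ',']
P → A (: PREDICT = { '(', 'id' }

M[P, ','] = P → , + ,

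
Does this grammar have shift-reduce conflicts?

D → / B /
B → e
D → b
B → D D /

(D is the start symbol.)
A shift-reduce conflict occurs when an LR(0) state has both:
  - a complete (reduce) item [A → α .] (dot at the end), and
  - a shift item [B → β . c γ] (dot before a terminal).

Augment with D' → D and build the canonical LR(0) collection (I0 = CLOSURE({[D' → . D]}), then GOTO on every symbol after a dot until no new states appear). It has 10 states:
  I0: { [D → . / B /], [D → . b], [D' → . D] }  — shift
  I1: { [B → . D D /], [B → . e], [D → . / B /], [D → . b], [D → / . B /] }  — shift
  I2: { [D' → D .] }  — accept
  I3: { [D → b .] }  — reduce
  I4: { [D → / B . /] }  — shift
  I5: { [B → D . D /], [D → . / B /], [D → . b] }  — shift
  I6: { [B → e .] }  — reduce
  I7: { [B → D D . /] }  — shift
  I8: { [B → D D / .] }  — reduce
  I9: { [D → / B / .] }  — reduce

No state contains both a complete item and a shift item.

Answer: No shift-reduce conflicts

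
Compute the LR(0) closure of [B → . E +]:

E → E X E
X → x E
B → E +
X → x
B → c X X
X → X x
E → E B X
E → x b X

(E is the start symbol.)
Start with: [B → . E +]
  [B → . E +] has the dot before E: add [E → . E X E], [E → . E B X], [E → . x b X]
No further items can be added.

CLOSURE = { [B → . E +], [E → . E B X], [E → . E X E], [E → . x b X] }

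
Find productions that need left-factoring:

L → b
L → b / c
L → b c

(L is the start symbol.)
Left-factoring is needed when two productions for the same non-terminal
share a common prefix on the right-hand side.

Productions for L:
  L → b
  L → b / c
  L → b c

Found common prefix 'b' in productions for L

Answer: Yes, L has productions with common prefix 'b'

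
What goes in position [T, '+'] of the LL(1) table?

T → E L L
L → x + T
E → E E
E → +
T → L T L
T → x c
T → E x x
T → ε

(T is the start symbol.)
T → E L L, T → E x x, T → ε

To find M[T, '+'], we find productions for T where '+' is in the predict set (PREDICT(N → α) = (FIRST(α) \ {ε}) ∪ (FOLLOW(N) if α ⇒* ε)).

Relevant sets:
  FIRST(E) = { '+' }
  FIRST(L) = { 'x' }
  FOLLOW(T) = { $, '+', 'x' }

T → E L L: PREDICT = { '+' }
  '+' is in predict set, so this production goes in M[T, '+']
T → L T L: PREDICT = { 'x' }
T → x c: PREDICT = { 'x' }
T → E x x: PREDICT = { '+' }
  '+' is in predict set, so this production goes in M[T, '+']
T → ε: PREDICT = { $, '+', 'x' }
  '+' is in predict set, so this production goes in M[T, '+']

M[T, '+'] = T → E L L, T → E x x, T → ε  (a multiply-defined cell — the grammar is not LL(1))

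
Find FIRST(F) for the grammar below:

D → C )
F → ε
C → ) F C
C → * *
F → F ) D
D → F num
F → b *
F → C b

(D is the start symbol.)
{ ')', '*', 'b', ε }

To compute FIRST(F), examine every production with F on the left-hand side, reading each right-hand side left to right until a non-nullable symbol is reached.

FIRST sets of the other non-terminals involved (by the same procedure, iterated to a fixed point):
  FIRST(C) = { ')', '*' }

From F → ε:
  - ε-production, so ε ∈ FIRST(F)
From F → F ) D:
  - F is the symbol being defined: contributes nothing new
    F is nullable, so continue to the next symbol
  - ')' is a terminal: add ')' and stop
From F → b *:
  - b is a terminal: add 'b' and stop
From F → C b:
  - C is a non-terminal: add FIRST(C) \ {ε} = { ')', '*' }
    C is not nullable, so stop

Collecting: FIRST(F) = { ')', '*', 'b', ε }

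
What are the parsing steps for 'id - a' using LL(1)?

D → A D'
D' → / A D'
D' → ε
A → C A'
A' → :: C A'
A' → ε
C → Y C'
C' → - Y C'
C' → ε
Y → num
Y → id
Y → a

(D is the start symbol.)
Stack is shown with the top on the left.

Stack           Input     Action
--------------------------------
D $             id - a $  output D → A D'
A D' $          id - a $  output A → C A'
C A' D' $       id - a $  output C → Y C'
Y C' A' D' $    id - a $  output Y → id
id C' A' D' $   id - a $  match 'id'
C' A' D' $      - a $     output C' → - Y C'
- Y C' A' D' $  - a $     match '-'
Y C' A' D' $    a $       output Y → a
a C' A' D' $    a $       match 'a'
C' A' D' $      $         output C' → ε
A' D' $         $         output A' → ε
D' $            $         output D' → ε
$               $         accept

The string is accepted.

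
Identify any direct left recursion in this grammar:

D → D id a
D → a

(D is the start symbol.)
Yes, D is left-recursive

D → D id a: LEFT RECURSIVE (starts with D)
D → a: starts with a

The grammar has direct left recursion on: D.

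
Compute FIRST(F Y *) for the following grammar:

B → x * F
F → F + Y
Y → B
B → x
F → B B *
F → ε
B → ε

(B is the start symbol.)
{ '*', '+', 'x' }

FIRST sets of the non-terminals involved (from the grammar, by fixed-point iteration):
  FIRST(F) = { '*', '+', 'x', ε }
  FIRST(Y) = { 'x', ε }

To compute FIRST(F Y *), process the symbols left to right:
Symbol F is a non-terminal. Add FIRST(F) \ {ε} = { '*', '+', 'x' }
F is nullable (ε ∈ FIRST(F)), continue to the next symbol.
Symbol Y is a non-terminal. Add FIRST(Y) \ {ε} = { 'x' }
Y is nullable (ε ∈ FIRST(Y)), continue to the next symbol.
Symbol * is a terminal. Add '*' and stop.
FIRST(F Y *) = { '*', '+', 'x' }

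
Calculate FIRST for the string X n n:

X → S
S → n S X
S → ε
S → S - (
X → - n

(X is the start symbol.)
{ '-', 'n' }

FIRST sets of the non-terminals involved (from the grammar, by fixed-point iteration):
  FIRST(X) = { '-', 'n', ε }

To compute FIRST(X n n), process the symbols left to right:
Symbol X is a non-terminal. Add FIRST(X) \ {ε} = { '-', 'n' }
X is nullable (ε ∈ FIRST(X)), continue to the next symbol.
Symbol n is a terminal. Add 'n' and stop.
FIRST(X n n) = { '-', 'n' }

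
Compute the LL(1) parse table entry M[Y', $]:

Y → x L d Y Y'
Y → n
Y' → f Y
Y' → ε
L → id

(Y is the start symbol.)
Y' → ε

To find M[Y', $], we find productions for Y' where $ is in the predict set (PREDICT(N → α) = (FIRST(α) \ {ε}) ∪ (FOLLOW(N) if α ⇒* ε)).

Relevant sets:
  FOLLOW(Y') = { $, 'f' }

Y' → f Y: PREDICT = { 'f' }
Y' → ε: PREDICT = { $, 'f' }
  $ is in predict set, so this production goes in M[Y', $]

M[Y', $] = Y' → ε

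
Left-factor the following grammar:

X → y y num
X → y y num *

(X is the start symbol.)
Left-factoring transforms A → αβ₁ | αβ₂ into A → αA' and A' → β₁ | β₂
(α is the longest common prefix among the alternatives). Repeat until
no nonterminal has two alternatives with a common prefix.

Round 1: X has alternatives sharing prefix 'y y num'. Introduce X': X → y y num X'
  Add: X' → ε
  Add: X' → *

No remaining common prefixes — done.

Resulting grammar:
X → y y num X'
X' → ε
X' → *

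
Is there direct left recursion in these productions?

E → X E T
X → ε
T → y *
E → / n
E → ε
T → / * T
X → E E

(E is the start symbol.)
No direct left recursion

E → X E T: starts with X
X → ε: starts with ε
T → y *: starts with y
E → / n: starts with '/'
E → ε: starts with ε
T → / * T: starts with '/'
X → E E: starts with E

No direct left recursion found.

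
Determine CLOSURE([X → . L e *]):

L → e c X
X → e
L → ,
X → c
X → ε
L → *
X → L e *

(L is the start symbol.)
{ [L → . *], [L → . ,], [L → . e c X], [X → . L e *] }

To compute CLOSURE, for each item [A → α.Bβ] where B is a non-terminal, add [B → .γ] for all productions B → γ; repeat for the newly added items until nothing changes.

Start with: [X → . L e *]
  [X → . L e *] has the dot before L: add [L → . e c X], [L → . ,], [L → . *]
No further items can be added.

CLOSURE = { [L → . *], [L → . ,], [L → . e c X], [X → . L e *] }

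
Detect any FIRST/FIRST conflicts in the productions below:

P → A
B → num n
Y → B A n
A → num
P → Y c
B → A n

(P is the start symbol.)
Yes. P → A / P → Y c on { 'num' }; B → num n / B → A n on { 'num' }

A FIRST/FIRST conflict occurs when two productions N → α and N → β for the same non-terminal have FIRST(α) ∩ FIRST(β) ≠ ∅ (with ε ∈ FIRST of a nullable right-hand side, so two nullable alternatives also conflict).

FIRST sets of the non-terminals at (or reachable through a nullable prefix from) the front of some alternative:
  FIRST(A) = { 'num' }
  FIRST(Y) = { 'num' }

Productions for P:
  P → A: FIRST = { 'num' }
  P → Y c: FIRST = { 'num' }
Productions for B:
  B → num n: FIRST = { 'num' }
  B → A n: FIRST = { 'num' }
Y, A have only one production, so no FIRST/FIRST conflict is possible there.

Conflict for P: P → A and P → Y c
  Overlap: { 'num' }
Conflict for B: B → num n and B → A n
  Overlap: { 'num' }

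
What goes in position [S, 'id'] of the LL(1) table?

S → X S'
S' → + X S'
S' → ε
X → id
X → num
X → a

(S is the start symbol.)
To find M[S, 'id'], we find productions for S where 'id' is in the predict set (PREDICT(N → α) = (FIRST(α) \ {ε}) ∪ (FOLLOW(N) if α ⇒* ε)).

Relevant sets:
  FIRST(X) = { 'a', 'id', 'num' }

S → X S': PREDICT = { 'a', 'id', 'num' }
  'id' is in predict set, so this production goes in M[S, 'id']

M[S, 'id'] = S → X S'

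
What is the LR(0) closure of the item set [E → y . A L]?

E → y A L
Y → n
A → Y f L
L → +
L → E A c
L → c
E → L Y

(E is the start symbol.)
{ [A → . Y f L], [E → y . A L], [Y → . n] }

To compute CLOSURE, for each item [A → α.Bβ] where B is a non-terminal, add [B → .γ] for all productions B → γ; repeat for the newly added items until nothing changes.

Start with: [E → y . A L]
  [E → y . A L] has the dot before A: add [A → . Y f L]
  [A → . Y f L] has the dot before Y: add [Y → . n]
No further items can be added.

CLOSURE = { [A → . Y f L], [E → y . A L], [Y → . n] }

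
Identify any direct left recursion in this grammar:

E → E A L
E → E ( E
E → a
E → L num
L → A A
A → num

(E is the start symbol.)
Yes, E is left-recursive

Direct left recursion occurs when N → N α for some non-terminal N (the right-hand side begins with the left-hand side itself).

E → E A L: LEFT RECURSIVE (starts with E)
E → E ( E: LEFT RECURSIVE (starts with E)
E → a: starts with a
E → L num: starts with L
L → A A: starts with A
A → num: starts with num

The grammar has direct left recursion on: E.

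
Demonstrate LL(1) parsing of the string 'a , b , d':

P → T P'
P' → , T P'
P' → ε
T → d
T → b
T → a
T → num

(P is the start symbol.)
LL(1) parsing maintains a stack (initially the start symbol over $) and the input. At each step: if the stack top is a terminal, match it against the current input token; if it is a non-terminal N, replace it with the RHS of M[N, lookahead] (the unique production whose predict set contains the lookahead).

Stack is shown with the top on the left.

Stack     Input        Action
-----------------------------
P $       a , b , d $  output P → T P'
T P' $    a , b , d $  output T → a
a P' $    a , b , d $  match 'a'
P' $      , b , d $    output P' → , T P'
, T P' $  , b , d $    match ','
T P' $    b , d $      output T → b
b P' $    b , d $      match 'b'
P' $      , d $        output P' → , T P'
, T P' $  , d $        match ','
T P' $    d $          output T → d
d P' $    d $          match 'd'
P' $      $            output P' → ε
$         $            accept

The string is accepted.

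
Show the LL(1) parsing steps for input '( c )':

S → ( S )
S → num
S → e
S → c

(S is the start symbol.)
Stack is shown with the top on the left.

Stack    Input    Action
------------------------
S $      ( c ) $  output S → ( S )
( S ) $  ( c ) $  match '('
S ) $    c ) $    output S → c
c ) $    c ) $    match 'c'
) $      ) $      match ')'
$        $        accept

The string is accepted.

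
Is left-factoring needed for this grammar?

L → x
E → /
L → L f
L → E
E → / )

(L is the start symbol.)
Yes, E has productions with common prefix '/'

Left-factoring is needed when two productions for the same non-terminal
share a common prefix on the right-hand side.

Productions for L:
  L → x
  L → L f
  L → E
Productions for E:
  E → /
  E → / )

Found common prefix '/' in productions for E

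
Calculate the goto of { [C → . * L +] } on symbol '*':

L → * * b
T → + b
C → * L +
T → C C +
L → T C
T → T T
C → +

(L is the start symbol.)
GOTO(I, '*') = CLOSURE({ [A → αX.β] : [A → α.Xβ] ∈ I, X = '*' })

Items with dot before '*', with the dot advanced:
  [C → . * L +] → [C → * . L +]
Closure of the advanced items:
  [C → * . L +] has the dot before L: add [L → . * * b], [L → . T C]
  [L → . T C] has the dot before T: add [T → . + b], [T → . C C +], [T → . T T]
  [T → . C C +] has the dot before C: add [C → . * L +], [C → . +]

GOTO = { [C → * . L +], [C → . * L +], [C → . +], [L → . * * b], [L → . T C], [T → . + b], [T → . C C +], [T → . T T] }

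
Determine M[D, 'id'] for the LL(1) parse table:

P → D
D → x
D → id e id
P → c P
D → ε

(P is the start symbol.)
D → id e id

To find M[D, 'id'], we find productions for D where 'id' is in the predict set (PREDICT(N → α) = (FIRST(α) \ {ε}) ∪ (FOLLOW(N) if α ⇒* ε)).

Relevant sets:
  FOLLOW(D) = { $ }

D → x: PREDICT = { 'x' }
D → id e id: PREDICT = { 'id' }
  'id' is in predict set, so this production goes in M[D, 'id']
D → ε: PREDICT = { $ }

M[D, 'id'] = D → id e id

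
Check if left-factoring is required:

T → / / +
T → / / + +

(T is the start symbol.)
Yes, T has productions with common prefix '/ / +'

Left-factoring is needed when two productions for the same non-terminal
share a common prefix on the right-hand side.

Productions for T:
  T → / / +
  T → / / + +

Found common prefix '/ / +' in productions for T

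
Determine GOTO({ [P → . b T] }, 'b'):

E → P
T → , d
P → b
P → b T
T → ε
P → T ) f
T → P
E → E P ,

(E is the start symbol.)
GOTO(I, 'b') = CLOSURE({ [A → αX.β] : [A → α.Xβ] ∈ I, X = 'b' })

Items with dot before 'b', with the dot advanced:
  [P → . b T] → [P → b . T]
Closure of the advanced items:
  [P → b . T] has the dot before T: add [T → . , d], [T → .], [T → . P]
  [T → . P] has the dot before P: add [P → . b], [P → . b T], [P → . T ) f]

GOTO = { [P → . T ) f], [P → . b T], [P → . b], [P → b . T], [T → . , d], [T → . P], [T → .] }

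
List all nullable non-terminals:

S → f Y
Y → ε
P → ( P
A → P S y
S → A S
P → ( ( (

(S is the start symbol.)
A non-terminal is nullable if it can derive ε (the empty string): either it has an ε-production, or it has a production whose right-hand side consists entirely of nullable non-terminals.

ε-productions: Y → ε
So Y is immediately nullable.
No further non-terminal can be added: every production for the remaining non-terminals contains a terminal or a non-nullable non-terminal.
Nullable = { 'Y' }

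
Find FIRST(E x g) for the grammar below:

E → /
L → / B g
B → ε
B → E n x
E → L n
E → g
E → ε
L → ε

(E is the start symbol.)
FIRST sets of the non-terminals involved (from the grammar, by fixed-point iteration):
  FIRST(E) = { '/', 'g', 'n', ε }

To compute FIRST(E x g), process the symbols left to right:
Symbol E is a non-terminal. Add FIRST(E) \ {ε} = { '/', 'g', 'n' }
E is nullable (ε ∈ FIRST(E)), continue to the next symbol.
Symbol x is a terminal. Add 'x' and stop.
FIRST(E x g) = { '/', 'g', 'n', 'x' }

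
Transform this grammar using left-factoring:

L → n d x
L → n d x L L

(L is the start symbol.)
L → n d x L'
L' → ε
L' → L L

Left-factoring transforms A → αβ₁ | αβ₂ into A → αA' and A' → β₁ | β₂
(α is the longest common prefix among the alternatives). Repeat until
no nonterminal has two alternatives with a common prefix.

Round 1: L has alternatives sharing prefix 'n d x'. Introduce L': L → n d x L'
  Add: L' → ε
  Add: L' → L L

No remaining common prefixes — done.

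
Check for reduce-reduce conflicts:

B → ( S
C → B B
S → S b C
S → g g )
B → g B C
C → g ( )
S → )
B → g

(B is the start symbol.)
Yes — I9: [C → g ( ) .] vs [S → ) .]

A reduce-reduce conflict occurs when an LR(0) state has two complete items [A → α .] and [B → β .] — both call for a reduction, and with no lookahead the parser cannot choose between them.

Augment with B' → B and build the canonical LR(0) collection (I0 = CLOSURE({[B' → . B]}), then GOTO on every symbol after a dot until no new states appear). It has 18 states:
  I0: { [B → . ( S], [B → . g B C], [B → . g], [B' → . B] }  — shift
  I1: { [B → ( . S], [S → . )], [S → . S b C], [S → . g g )] }  — shift
  I2: { [B' → B .] }  — accept
  I3: { [B → . ( S], [B → . g B C], [B → . g], [B → g . B C], [B → g .] }  — shift, reduce
  I4: { [B → . ( S], [B → . g B C], [B → . g], [B → g B . C], [C → . B B], [C → . g ( )] }  — shift
  I5: { [B → . ( S], [B → . g B C], [B → . g], [C → B . B] }  — shift
  I6: { [B → g B C .] }  — reduce
  I7: { [B → . ( S], [B → . g B C], [B → . g], [B → g . B C], [B → g .], [C → g . ( )] }  — shift, reduce
  I8: { [B → ( . S], [C → g ( . )], [S → . )], [S → . S b C], [S → . g g )] }  — shift
  I9: { [C → g ( ) .], [S → ) .] }  — 2 reduces
  I10: { [B → ( S .], [S → S . b C] }  — shift, reduce
  I11: { [S → g . g )] }  — shift
  I12: { [S → g g . )] }  — shift
  I13: { [S → g g ) .] }  — reduce
  I14: { [B → . ( S], [B → . g B C], [B → . g], [C → . B B], [C → . g ( )], [S → S b . C] }  — shift
  I15: { [S → S b C .] }  — reduce
  I16: { [C → B B .] }  — reduce
  I17: { [S → ) .] }  — reduce

I9 contains complete items [C → g ( ) .], [S → ) .] — reduce-reduce conflict.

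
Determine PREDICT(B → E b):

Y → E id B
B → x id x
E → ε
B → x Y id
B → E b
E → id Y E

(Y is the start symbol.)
{ 'b', 'id' }

PREDICT(B → E b) = (FIRST(RHS) \ {ε}) ∪ (FOLLOW(B) if ε ∈ FIRST(RHS), i.e. RHS ⇒* ε)
FIRST(E) = { 'id', ε }
FIRST(E b) = { 'b', 'id' }
ε ∉ FIRST(E b), so FOLLOW(B) is not added.
PREDICT(B → E b) = { 'b', 'id' }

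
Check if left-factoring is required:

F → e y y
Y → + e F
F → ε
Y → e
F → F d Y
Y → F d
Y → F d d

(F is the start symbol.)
Yes, Y has productions with common prefix 'F d'

Left-factoring is needed when two productions for the same non-terminal
share a common prefix on the right-hand side.

Productions for F:
  F → e y y
  F → ε
  F → F d Y
Productions for Y:
  Y → + e F
  Y → e
  Y → F d
  Y → F d d

Found common prefix 'F d' in productions for Y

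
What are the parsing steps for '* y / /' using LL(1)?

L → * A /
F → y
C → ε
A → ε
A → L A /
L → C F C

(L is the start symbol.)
LL(1) parsing maintains a stack (initially the start symbol over $) and the input. At each step: if the stack top is a terminal, match it against the current input token; if it is a non-terminal N, replace it with the RHS of M[N, lookahead] (the unique production whose predict set contains the lookahead).

Stack is shown with the top on the left.

Stack          Input      Action
--------------------------------
L $            * y / / $  output L → * A /
* A / $        * y / / $  match '*'
A / $          y / / $    output A → L A /
L A / / $      y / / $    output L → C F C
C F C A / / $  y / / $    output C → ε
F C A / / $    y / / $    output F → y
y C A / / $    y / / $    match 'y'
C A / / $      / / $      output C → ε
A / / $        / / $      output A → ε
/ / $          / / $      match '/'
/ $            / $        match '/'
$              $          accept

The string is accepted.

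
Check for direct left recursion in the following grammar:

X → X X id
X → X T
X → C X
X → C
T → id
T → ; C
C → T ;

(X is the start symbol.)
Yes, X is left-recursive

Direct left recursion occurs when N → N α for some non-terminal N (the right-hand side begins with the left-hand side itself).

X → X X id: LEFT RECURSIVE (starts with X)
X → X T: LEFT RECURSIVE (starts with X)
X → C X: starts with C
X → C: starts with C
T → id: starts with id
T → ; C: starts with ';'
C → T ;: starts with T

The grammar has direct left recursion on: X.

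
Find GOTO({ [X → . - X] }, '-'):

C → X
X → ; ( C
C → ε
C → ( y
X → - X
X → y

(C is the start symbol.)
GOTO(I, '-') = CLOSURE({ [A → αX.β] : [A → α.Xβ] ∈ I, X = '-' })

Items with dot before '-', with the dot advanced:
  [X → . - X] → [X → - . X]
Closure of the advanced items:
  [X → - . X] has the dot before X: add [X → . ; ( C], [X → . - X], [X → . y]

GOTO = { [X → - . X], [X → . - X], [X → . ; ( C], [X → . y] }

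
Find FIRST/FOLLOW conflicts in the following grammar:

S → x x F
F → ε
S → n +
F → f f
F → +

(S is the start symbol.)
Nullable non-terminals: F.

F: nullable alternative(s) F → ε; FOLLOW(F) = { $ }
  F → ε: FIRST \ {ε} = { } — this is the only nullable alternative, skip
  F → f f: FIRST \ {ε} = { 'f' } — disjoint from FOLLOW(F)
  F → +: FIRST \ {ε} = { '+' } — disjoint from FOLLOW(F)

S has no nullable alternative, so no FIRST/FOLLOW check is needed there.

No FIRST/FOLLOW conflicts found.

Answer: No FIRST/FOLLOW conflicts.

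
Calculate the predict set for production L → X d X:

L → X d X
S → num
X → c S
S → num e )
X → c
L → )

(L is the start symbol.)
{ 'c' }

PREDICT(L → X d X) = (FIRST(RHS) \ {ε}) ∪ (FOLLOW(L) if ε ∈ FIRST(RHS), i.e. RHS ⇒* ε)
FIRST(X) = { 'c' }
FIRST(X d X) = { 'c' }
ε ∉ FIRST(X d X), so FOLLOW(L) is not added.
PREDICT(L → X d X) = { 'c' }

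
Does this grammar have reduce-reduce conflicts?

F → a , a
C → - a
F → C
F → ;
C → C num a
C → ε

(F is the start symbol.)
No reduce-reduce conflicts

Augment with F' → F and build the canonical LR(0) collection (I0 = CLOSURE({[F' → . F]}), then GOTO on every symbol after a dot until no new states appear). It has 11 states:
  I0: { [C → . - a], [C → . C num a], [C → .], [F → . ;], [F → . C], [F → . a , a], [F' → . F] }  — shift, reduce
  I1: { [C → - . a] }  — shift
  I2: { [F → ; .] }  — reduce
  I3: { [C → C . num a], [F → C .] }  — shift, reduce
  I4: { [F' → F .] }  — accept
  I5: { [F → a . , a] }  — shift
  I6: { [F → a , . a] }  — shift
  I7: { [F → a , a .] }  — reduce
  I8: { [C → C num . a] }  — shift
  I9: { [C → C num a .] }  — reduce
  I10: { [C → - a .] }  — reduce

No state contains more than one complete item.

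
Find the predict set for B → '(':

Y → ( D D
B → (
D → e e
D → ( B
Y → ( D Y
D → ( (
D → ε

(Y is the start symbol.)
PREDICT(B → '(') = (FIRST(RHS) \ {ε}) ∪ (FOLLOW(B) if ε ∈ FIRST(RHS), i.e. RHS ⇒* ε)
FIRST('(') = { '(' }
ε ∉ FIRST('('), so FOLLOW(B) is not added.
PREDICT(B → '(') = { '(' }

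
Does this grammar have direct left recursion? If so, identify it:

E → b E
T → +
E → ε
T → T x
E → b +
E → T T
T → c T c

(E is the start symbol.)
Yes, T is left-recursive

E → b E: starts with b
T → +: starts with '+'
E → ε: starts with ε
T → T x: LEFT RECURSIVE (starts with T)
E → b +: starts with b
E → T T: starts with T
T → c T c: starts with c

The grammar has direct left recursion on: T.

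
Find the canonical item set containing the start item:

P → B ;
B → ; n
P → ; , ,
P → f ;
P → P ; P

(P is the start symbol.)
First, augment the grammar with P' → P
I₀ = CLOSURE({ [P' → . P] }):
  [P' → . P] has the dot before P: add [P → . B ;], [P → . ; , ,], [P → . f ;], [P → . P ; P]
  [P → . B ;] has the dot before B: add [B → . ; n]
No further items can be added.

I₀ = { [B → . ; n], [P → . ; , ,], [P → . B ;], [P → . P ; P], [P → . f ;], [P' → . P] }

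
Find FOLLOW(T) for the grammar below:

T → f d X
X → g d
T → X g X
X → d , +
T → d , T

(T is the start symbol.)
{ $ }

T is the start symbol, so $ ∈ FOLLOW(T).
In T → d , T: T is at the end; this adds FOLLOW(T) to itself — nothing new

Taking the union: FOLLOW(T) = { $ }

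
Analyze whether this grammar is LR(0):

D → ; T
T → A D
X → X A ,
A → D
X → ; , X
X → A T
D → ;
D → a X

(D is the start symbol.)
Augment with D' → D and build the canonical LR(0) collection (I0 = CLOSURE({[D' → . D]}), then GOTO on every symbol after a dot until no new states appear). It has 16 states:
  I0: { [D → . ; T], [D → . ;], [D → . a X], [D' → . D] }  — shift
  I1: { [A → . D], [D → . ; T], [D → . ;], [D → . a X], [D → ; . T], [D → ; .], [T → . A D] }  — shift, reduce
  I2: { [D' → D .] }  — accept
  I3: { [A → . D], [D → . ; T], [D → . ;], [D → . a X], [D → a . X], [X → . ; , X], [X → . A T], [X → . X A ,] }  — shift
  I4: { [A → . D], [D → . ; T], [D → . ;], [D → . a X], [D → ; . T], [D → ; .], [T → . A D], [X → ; . , X] }  — shift, reduce
  I5: { [A → . D], [D → . ; T], [D → . ;], [D → . a X], [T → . A D], [X → A . T] }  — shift
  I6: { [A → D .] }  — reduce
  I7: { [A → . D], [D → . ; T], [D → . ;], [D → . a X], [D → a X .], [X → X . A ,] }  — shift, reduce
  I8: { [X → X A . ,] }  — shift
  I9: { [X → X A , .] }  — reduce
  I10: { [D → . ; T], [D → . ;], [D → . a X], [T → A . D] }  — shift
  I11: { [X → A T .] }  — reduce
  I12: { [T → A D .] }  — reduce
  I13: { [A → . D], [D → . ; T], [D → . ;], [D → . a X], [X → . ; , X], [X → . A T], [X → . X A ,], [X → ; , . X] }  — shift
  I14: { [D → ; T .] }  — reduce
  I15: { [A → . D], [D → . ; T], [D → . ;], [D → . a X], [X → ; , X .], [X → X . A ,] }  — shift, reduce

Conflict in state I1:
  Shift-reduce conflict between [D → ; .] and [D → . ;]
So the grammar is NOT LR(0).

Answer: No. Shift-reduce conflict between [D → ; .] and [D → . ;]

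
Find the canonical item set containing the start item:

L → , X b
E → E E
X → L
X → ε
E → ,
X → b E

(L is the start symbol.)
First, augment the grammar with L' → L
I₀ = CLOSURE({ [L' → . L] }):
  [L' → . L] has the dot before L: add [L → . , X b]
No further items can be added.

I₀ = { [L → . , X b], [L' → . L] }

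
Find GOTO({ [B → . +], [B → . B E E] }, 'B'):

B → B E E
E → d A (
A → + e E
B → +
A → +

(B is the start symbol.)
GOTO(I, 'B') = CLOSURE({ [A → αX.β] : [A → α.Xβ] ∈ I, X = 'B' })

Items with dot before 'B', with the dot advanced:
  [B → . B E E] → [B → B . E E]
Closure of the advanced items:
  [B → B . E E] has the dot before E: add [E → . d A (]

GOTO = { [B → B . E E], [E → . d A (] }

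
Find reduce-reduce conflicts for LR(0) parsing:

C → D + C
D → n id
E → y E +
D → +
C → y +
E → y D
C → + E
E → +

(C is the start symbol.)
Yes — I13: [D → + .] vs [E → + .]

Augment with C' → C and build the canonical LR(0) collection (I0 = CLOSURE({[C' → . C]}), then GOTO on every symbol after a dot until no new states appear). It has 17 states:
  I0: { [C → . + E], [C → . D + C], [C → . y +], [C' → . C], [D → . +], [D → . n id] }  — shift
  I1: { [C → + . E], [D → + .], [E → . +], [E → . y D], [E → . y E +] }  — shift, reduce
  I2: { [C' → C .] }  — accept
  I3: { [C → D . + C] }  — shift
  I4: { [D → n . id] }  — shift
  I5: { [C → y . +] }  — shift
  I6: { [C → y + .] }  — reduce
  I7: { [D → n id .] }  — reduce
  I8: { [C → . + E], [C → . D + C], [C → . y +], [C → D + . C], [D → . +], [D → . n id] }  — shift
  I9: { [C → D + C .] }  — reduce
  I10: { [E → + .] }  — reduce
  I11: { [C → + E .] }  — reduce
  I12: { [D → . +], [D → . n id], [E → . +], [E → . y D], [E → . y E +], [E → y . D], [E → y . E +] }  — shift
  I13: { [D → + .], [E → + .] }  — 2 reduces
  I14: { [E → y D .] }  — reduce
  I15: { [E → y E . +] }  — shift
  I16: { [E → y E + .] }  — reduce

I13 contains complete items [D → + .], [E → + .] — reduce-reduce conflict.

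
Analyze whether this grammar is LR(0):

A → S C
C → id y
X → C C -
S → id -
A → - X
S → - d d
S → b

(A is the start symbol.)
A grammar is LR(0) if no state in the canonical LR(0) collection has:
  - both a shift item (dot before a terminal) and a complete item (shift-reduce conflict), or
  - two or more complete items (reduce-reduce conflict; the accept item [A' → A .] counts as a complete item here).

Augment with A' → A and build the canonical LR(0) collection (I0 = CLOSURE({[A' → . A]}), then GOTO on every symbol after a dot until no new states appear). It has 16 states:
  I0: { [A → . - X], [A → . S C], [A' → . A], [S → . - d d], [S → . b], [S → . id -] }  — shift
  I1: { [A → - . X], [C → . id y], [S → - . d d], [X → . C C -] }  — shift
  I2: { [A' → A .] }  — accept
  I3: { [A → S . C], [C → . id y] }  — shift
  I4: { [S → b .] }  — reduce
  I5: { [S → id . -] }  — shift
  I6: { [S → id - .] }  — reduce
  I7: { [A → S C .] }  — reduce
  I8: { [C → id . y] }  — shift
  I9: { [C → id y .] }  — reduce
  I10: { [C → . id y], [X → C . C -] }  — shift
  I11: { [A → - X .] }  — reduce
  I12: { [S → - d . d] }  — shift
  I13: { [S → - d d .] }  — reduce
  I14: { [X → C C . -] }  — shift
  I15: { [X → C C - .] }  — reduce

Every state is either a pure shift/goto state or contains exactly one complete item and nothing to shift — no conflicts. The grammar is LR(0).

Answer: Yes, the grammar is LR(0)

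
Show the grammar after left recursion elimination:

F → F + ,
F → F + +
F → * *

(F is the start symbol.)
F is directly left-recursive. The standard transformation for
  A → A α₁ | ... | A α_m | β₁ | ... | β_n
is
  A  → β₁ A' | ... | β_n A'
  A' → α₁ A' | ... | α_m A' | ε

F → * * becomes F → * * F'
F → F + , becomes F' → + , F'
F → F + + becomes F' → + + F'
Add F' → ε

Resulting grammar:
F → * * F'
F' → + , F'
F' → + + F'
F' → ε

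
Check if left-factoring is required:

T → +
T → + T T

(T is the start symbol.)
Left-factoring is needed when two productions for the same non-terminal
share a common prefix on the right-hand side.

Productions for T:
  T → +
  T → + T T

Found common prefix '+' in productions for T

Answer: Yes, T has productions with common prefix '+'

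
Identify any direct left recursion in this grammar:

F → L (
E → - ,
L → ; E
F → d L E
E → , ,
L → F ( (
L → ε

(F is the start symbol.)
F → L (: starts with L
E → - ,: starts with '-'
L → ; E: starts with ';'
F → d L E: starts with d
E → , ,: starts with ','
L → F ( (: starts with F
L → ε: starts with ε

No direct left recursion found.

Answer: No direct left recursion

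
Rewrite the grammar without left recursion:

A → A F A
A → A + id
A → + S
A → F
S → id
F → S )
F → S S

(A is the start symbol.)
A is directly left-recursive. The standard transformation for
  A → A α₁ | ... | A α_m | β₁ | ... | β_n
is
  A  → β₁ A' | ... | β_n A'
  A' → α₁ A' | ... | α_m A' | ε

A → + S becomes A → + S A'
A → F becomes A → F A'
A → A F A becomes A' → F A A'
A → A + id becomes A' → + id A'
Add A' → ε

Productions for other non-terminals are unchanged:
  S → id
  F → S )
  F → S S

Resulting grammar:
A → + S A'
A → F A'
A' → F A A'
A' → + id A'
A' → ε
S → id
F → S )
F → S S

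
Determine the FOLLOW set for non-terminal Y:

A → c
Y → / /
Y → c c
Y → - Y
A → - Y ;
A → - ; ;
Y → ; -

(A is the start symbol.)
{ ';' }

To compute FOLLOW(Y), find every occurrence of Y on a right-hand side N → α Y β: add FIRST(β) \ {ε}, and if β is empty or nullable also add FOLLOW(N). Iterate to a fixed point.

In Y → - Y: Y is at the end; this adds FOLLOW(Y) to itself — nothing new
In A → - Y ;: Y is followed by ';', add FIRST(';') \ {ε} = { ';' }

Taking the union: FOLLOW(Y) = { ';' }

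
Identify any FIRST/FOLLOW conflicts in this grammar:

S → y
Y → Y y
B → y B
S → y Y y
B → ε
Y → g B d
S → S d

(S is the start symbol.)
A FIRST/FOLLOW conflict occurs when a non-terminal N has a nullable alternative N → β (β ⇒* ε) and another alternative N → α with FIRST(α) ∩ FOLLOW(N) ≠ ∅: on such a lookahead the parser cannot decide between expanding α and letting N vanish via β.

Nullable non-terminals: B.

B: nullable alternative(s) B → ε; FOLLOW(B) = { 'd' }
  B → y B: FIRST \ {ε} = { 'y' } — disjoint from FOLLOW(B)
  B → ε: FIRST \ {ε} = { } — this is the only nullable alternative, skip

S, Y have no nullable alternative, so no FIRST/FOLLOW check is needed there.

No FIRST/FOLLOW conflicts found.

Answer: No FIRST/FOLLOW conflicts.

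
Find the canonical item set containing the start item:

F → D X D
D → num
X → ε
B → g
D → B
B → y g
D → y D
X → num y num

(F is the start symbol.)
First, augment the grammar with F' → F
I₀ = CLOSURE({ [F' → . F] }):
  [F' → . F] has the dot before F: add [F → . D X D]
  [F → . D X D] has the dot before D: add [D → . num], [D → . B], [D → . y D]
  [D → . B] has the dot before B: add [B → . g], [B → . y g]
No further items can be added.

I₀ = { [B → . g], [B → . y g], [D → . B], [D → . num], [D → . y D], [F → . D X D], [F' → . F] }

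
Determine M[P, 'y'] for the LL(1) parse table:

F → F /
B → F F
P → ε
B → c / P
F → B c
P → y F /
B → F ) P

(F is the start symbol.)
P → y F /

To find M[P, 'y'], we find productions for P where 'y' is in the predict set (PREDICT(N → α) = (FIRST(α) \ {ε}) ∪ (FOLLOW(N) if α ⇒* ε)).

Relevant sets:
  FOLLOW(P) = { 'c' }

P → ε: PREDICT = { 'c' }
P → y F /: PREDICT = { 'y' }
  'y' is in predict set, so this production goes in M[P, 'y']

M[P, 'y'] = P → y F /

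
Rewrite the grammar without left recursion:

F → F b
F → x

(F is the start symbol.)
F is directly left-recursive. The standard transformation for
  A → A α₁ | ... | A α_m | β₁ | ... | β_n
is
  A  → β₁ A' | ... | β_n A'
  A' → α₁ A' | ... | α_m A' | ε

F → x becomes F → x F'
F → F b becomes F' → b F'
Add F' → ε

Resulting grammar:
F → x F'
F' → b F'
F' → ε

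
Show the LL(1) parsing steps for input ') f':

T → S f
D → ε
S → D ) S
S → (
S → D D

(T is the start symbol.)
LL(1) parsing maintains a stack (initially the start symbol over $) and the input. At each step: if the stack top is a terminal, match it against the current input token; if it is a non-terminal N, replace it with the RHS of M[N, lookahead] (the unique production whose predict set contains the lookahead).

Stack is shown with the top on the left.

Stack      Input  Action
------------------------
T $        ) f $  output T → S f
S f $      ) f $  output S → D ) S
D ) S f $  ) f $  output D → ε
) S f $    ) f $  match ')'
S f $      f $    output S → D D
D D f $    f $    output D → ε
D f $      f $    output D → ε
f $        f $    match 'f'
$          $      accept

The string is accepted.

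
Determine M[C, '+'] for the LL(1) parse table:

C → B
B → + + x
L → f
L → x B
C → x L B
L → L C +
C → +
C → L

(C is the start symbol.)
To find M[C, '+'], we find productions for C where '+' is in the predict set (PREDICT(N → α) = (FIRST(α) \ {ε}) ∪ (FOLLOW(N) if α ⇒* ε)).

Relevant sets:
  FIRST(B) = { '+' }
  FIRST(L) = { 'f', 'x' }

C → B: PREDICT = { '+' }
  '+' is in predict set, so this production goes in M[C, '+']
C → x L B: PREDICT = { 'x' }
C → +: PREDICT = { '+' }
  '+' is in predict set, so this production goes in M[C, '+']
C → L: PREDICT = { 'f', 'x' }

M[C, '+'] = C → B, C → +  (a multiply-defined cell — the grammar is not LL(1))

Answer: C → B, C → +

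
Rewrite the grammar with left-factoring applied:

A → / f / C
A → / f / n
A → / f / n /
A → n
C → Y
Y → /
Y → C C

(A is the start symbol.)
A → / f / A'
A' → C
A' → n A''
A'' → ε
A'' → /
A → n
C → Y
Y → /
Y → C C

Left-factoring transforms A → αβ₁ | αβ₂ into A → αA' and A' → β₁ | β₂
(α is the longest common prefix among the alternatives). Repeat until
no nonterminal has two alternatives with a common prefix.

Round 1: A has alternatives sharing prefix '/ f /'. Introduce A': A → / f / A'
  Add: A' → C
  Add: A' → n
  Add: A' → n /

Round 2: A' has alternatives sharing prefix 'n'. Introduce A'': A' → n A''
  Add: A'' → ε
  Add: A'' → /

No remaining common prefixes — done.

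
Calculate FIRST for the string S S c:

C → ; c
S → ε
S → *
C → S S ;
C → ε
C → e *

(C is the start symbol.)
FIRST sets of the non-terminals involved (from the grammar, by fixed-point iteration):
  FIRST(S) = { '*', ε }

To compute FIRST(S S c), process the symbols left to right:
Symbol S is a non-terminal. Add FIRST(S) \ {ε} = { '*' }
S is nullable (ε ∈ FIRST(S)), continue to the next symbol.
Symbol S is a non-terminal. Add FIRST(S) \ {ε} = { '*' }
S is nullable (ε ∈ FIRST(S)), continue to the next symbol.
Symbol c is a terminal. Add 'c' and stop.
FIRST(S S c) = { '*', 'c' }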